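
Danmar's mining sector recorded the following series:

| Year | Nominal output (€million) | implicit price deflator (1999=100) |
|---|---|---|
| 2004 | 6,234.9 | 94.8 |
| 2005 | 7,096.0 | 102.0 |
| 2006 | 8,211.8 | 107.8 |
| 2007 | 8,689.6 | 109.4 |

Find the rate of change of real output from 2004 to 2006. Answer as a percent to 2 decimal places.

15.82%

Real output 2004 = 6234.9/0.948 = 6576.90.
Real output 2006 = 8211.8/1.078 = 7617.63.
Change = 7617.63/6576.90 − 1 = 0.1582.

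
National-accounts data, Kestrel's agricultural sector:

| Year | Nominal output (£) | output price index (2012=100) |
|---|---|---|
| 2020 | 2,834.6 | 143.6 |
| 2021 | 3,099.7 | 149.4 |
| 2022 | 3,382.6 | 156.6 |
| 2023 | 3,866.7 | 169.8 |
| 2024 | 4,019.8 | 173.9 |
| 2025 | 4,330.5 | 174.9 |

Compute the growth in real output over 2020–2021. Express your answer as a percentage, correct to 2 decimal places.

5.11%

Real output 2020 = 2834.6/1.436 = 1973.96.
Real output 2021 = 3099.7/1.494 = 2074.77.
Change = 2074.77/1973.96 − 1 = 0.0511.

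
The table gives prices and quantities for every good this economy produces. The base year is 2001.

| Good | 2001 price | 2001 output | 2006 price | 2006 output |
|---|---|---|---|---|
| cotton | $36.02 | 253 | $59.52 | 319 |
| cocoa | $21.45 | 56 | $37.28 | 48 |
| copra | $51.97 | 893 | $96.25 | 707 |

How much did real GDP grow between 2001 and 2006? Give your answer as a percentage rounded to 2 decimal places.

Real GDP 2001 = Nominal GDP 2001 = 36.02·253 + 21.45·56 + 51.97·893 = 56723.47.
Real GDP 2006 (at 2001 prices) = 36.02·319 + 21.45·48 + 51.97·707 = 49262.77.
Real growth = 49262.77/56723.47 − 1 = -0.1315.

-13.15%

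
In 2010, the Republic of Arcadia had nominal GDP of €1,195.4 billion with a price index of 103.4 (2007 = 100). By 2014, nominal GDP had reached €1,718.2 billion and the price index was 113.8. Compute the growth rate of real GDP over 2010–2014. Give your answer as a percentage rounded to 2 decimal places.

Real GDP 2010 = 1195.4 / 1.034 = 1156.09.
Real GDP 2014 = 1718.2 / 1.138 = 1509.84.
Real growth = 1509.84 / 1156.09 − 1 = 0.3060.

30.60%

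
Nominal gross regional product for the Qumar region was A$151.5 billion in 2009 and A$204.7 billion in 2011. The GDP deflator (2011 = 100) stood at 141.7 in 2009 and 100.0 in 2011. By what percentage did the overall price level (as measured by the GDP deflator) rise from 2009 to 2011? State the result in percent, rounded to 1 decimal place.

Price-level change = 100.0 / 141.7 − 1 = -0.2943.

-29.4%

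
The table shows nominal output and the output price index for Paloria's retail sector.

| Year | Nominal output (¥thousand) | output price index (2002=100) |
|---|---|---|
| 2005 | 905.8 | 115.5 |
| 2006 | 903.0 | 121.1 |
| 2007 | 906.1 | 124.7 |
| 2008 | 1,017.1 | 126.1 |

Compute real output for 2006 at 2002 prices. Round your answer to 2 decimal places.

¥745.66 thousand

Real output 2006 = 903.0 / 1.211 = 745.66.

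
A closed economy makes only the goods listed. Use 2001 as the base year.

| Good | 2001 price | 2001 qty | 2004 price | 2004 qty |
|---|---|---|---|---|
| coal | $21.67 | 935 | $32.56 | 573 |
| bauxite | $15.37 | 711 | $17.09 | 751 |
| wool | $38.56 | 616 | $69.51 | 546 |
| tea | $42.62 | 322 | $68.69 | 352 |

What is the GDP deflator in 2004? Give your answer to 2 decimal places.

Nominal GDP 2004 = 32.56·573 + 17.09·751 + 69.51·546 + 68.69·352 = 93622.81.
Real GDP 2004 (at 2001 prices) = 21.67·573 + 15.37·751 + 38.56·546 + 42.62·352 = 60015.78.
Deflator = Nominal/Real × 100 = 93622.81/60015.78 × 100 = 155.997.

156.00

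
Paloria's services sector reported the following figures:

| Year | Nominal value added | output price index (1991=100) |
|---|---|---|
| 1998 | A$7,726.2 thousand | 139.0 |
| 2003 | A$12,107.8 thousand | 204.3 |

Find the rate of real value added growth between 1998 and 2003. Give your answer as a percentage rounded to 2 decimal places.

Real value added 1998 = 7726.2 / 1.390 = 5558.42.
Real value added 2003 = 12107.8 / 2.043 = 5926.48.
Real growth = 5926.48 / 5558.42 − 1 = 0.0662.

6.62%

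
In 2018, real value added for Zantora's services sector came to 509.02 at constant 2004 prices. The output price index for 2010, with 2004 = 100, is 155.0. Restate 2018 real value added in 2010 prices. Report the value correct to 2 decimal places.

788.98

Real value added in 2010 prices = Real value added in 2004 prices × (P_2010/P_2004) = 509.02 × 1.550 = 788.98.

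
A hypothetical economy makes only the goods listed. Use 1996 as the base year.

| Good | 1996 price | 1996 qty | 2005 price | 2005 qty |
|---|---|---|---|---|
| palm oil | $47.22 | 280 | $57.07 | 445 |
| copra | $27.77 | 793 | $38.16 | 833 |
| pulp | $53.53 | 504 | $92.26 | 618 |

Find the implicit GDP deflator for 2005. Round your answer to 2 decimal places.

147.88

Nominal GDP 2005 = 57.07·445 + 38.16·833 + 92.26·618 = 114200.11.
Real GDP 2005 (at 1996 prices) = 47.22·445 + 27.77·833 + 53.53·618 = 77226.85.
Deflator = Nominal/Real × 100 = 114200.11/77226.85 × 100 = 147.876.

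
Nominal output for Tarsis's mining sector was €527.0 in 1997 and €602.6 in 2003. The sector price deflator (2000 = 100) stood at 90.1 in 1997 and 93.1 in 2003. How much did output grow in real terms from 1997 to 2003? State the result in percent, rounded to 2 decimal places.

10.66%

Deflate each year: 1997 → 527.0/0.901 = 584.91; 2003 → 602.6/0.931 = 647.26.
So real output changed by 647.26/584.91 − 1 = 0.1066, i.e. 10.66%.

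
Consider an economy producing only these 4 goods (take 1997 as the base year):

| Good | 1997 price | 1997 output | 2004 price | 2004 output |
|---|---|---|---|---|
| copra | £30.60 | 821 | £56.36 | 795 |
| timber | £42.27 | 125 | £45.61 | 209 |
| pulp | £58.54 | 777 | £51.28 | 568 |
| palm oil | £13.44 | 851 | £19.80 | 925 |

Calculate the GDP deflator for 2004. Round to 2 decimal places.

129.09

Nominal GDP 2004 = 56.36·795 + 45.61·209 + 51.28·568 + 19.80·925 = 101780.73.
Real GDP 2004 (at 1997 prices) = 30.60·795 + 42.27·209 + 58.54·568 + 13.44·925 = 78844.15.
Deflator = Nominal/Real × 100 = 101780.73/78844.15 × 100 = 129.091.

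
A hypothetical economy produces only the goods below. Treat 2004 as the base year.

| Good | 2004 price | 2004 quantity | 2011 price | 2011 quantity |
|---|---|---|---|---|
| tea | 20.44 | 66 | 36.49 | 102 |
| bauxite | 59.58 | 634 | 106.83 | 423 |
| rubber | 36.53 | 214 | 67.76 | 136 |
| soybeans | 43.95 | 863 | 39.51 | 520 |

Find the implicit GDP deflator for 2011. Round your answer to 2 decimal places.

Nominal GDP 2011 = 36.49·102 + 106.83·423 + 67.76·136 + 39.51·520 = 78671.63.
Real GDP 2011 (at 2004 prices) = 20.44·102 + 59.58·423 + 36.53·136 + 43.95·520 = 55109.30.
Deflator = Nominal/Real × 100 = 78671.63/55109.30 × 100 = 142.756.

142.76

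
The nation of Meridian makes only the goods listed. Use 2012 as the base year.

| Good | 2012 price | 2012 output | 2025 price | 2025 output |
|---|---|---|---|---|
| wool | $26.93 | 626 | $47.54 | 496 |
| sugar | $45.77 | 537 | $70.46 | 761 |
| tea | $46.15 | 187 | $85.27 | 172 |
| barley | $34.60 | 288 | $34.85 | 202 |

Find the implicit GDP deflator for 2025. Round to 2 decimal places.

Nominal GDP 2025 = 47.54·496 + 70.46·761 + 85.27·172 + 34.85·202 = 98906.04.
Real GDP 2025 (at 2012 prices) = 26.93·496 + 45.77·761 + 46.15·172 + 34.60·202 = 63115.25.
Deflator = Nominal/Real × 100 = 98906.04/63115.25 × 100 = 156.707.

156.71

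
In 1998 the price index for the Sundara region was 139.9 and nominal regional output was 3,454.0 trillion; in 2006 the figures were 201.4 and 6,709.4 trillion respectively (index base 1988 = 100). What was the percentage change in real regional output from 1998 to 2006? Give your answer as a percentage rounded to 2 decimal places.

Real regional output 1998 = 3454.0 / 1.399 = 2468.91.
Real regional output 2006 = 6709.4 / 2.014 = 3331.38.
Real growth = 3331.38 / 2468.91 − 1 = 0.3493.

34.93%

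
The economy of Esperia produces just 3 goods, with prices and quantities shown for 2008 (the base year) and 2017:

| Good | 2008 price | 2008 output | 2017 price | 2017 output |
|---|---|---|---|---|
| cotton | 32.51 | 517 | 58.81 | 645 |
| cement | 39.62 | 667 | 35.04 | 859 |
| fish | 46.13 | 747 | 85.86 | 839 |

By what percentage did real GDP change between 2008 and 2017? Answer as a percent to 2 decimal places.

Real GDP 2008 = Nominal GDP 2008 = 32.51·517 + 39.62·667 + 46.13·747 = 77693.32.
Real GDP 2017 (at 2008 prices) = 32.51·645 + 39.62·859 + 46.13·839 = 93705.60.
Real growth = 93705.60/77693.32 − 1 = 0.2061.

20.61%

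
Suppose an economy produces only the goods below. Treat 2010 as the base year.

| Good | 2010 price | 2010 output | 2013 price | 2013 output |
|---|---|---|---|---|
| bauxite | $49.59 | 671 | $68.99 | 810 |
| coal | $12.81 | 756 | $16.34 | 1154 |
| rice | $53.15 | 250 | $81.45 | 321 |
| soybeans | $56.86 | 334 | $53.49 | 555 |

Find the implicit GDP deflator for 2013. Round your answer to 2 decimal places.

126.07

Nominal GDP 2013 = 68.99·810 + 16.34·1154 + 81.45·321 + 53.49·555 = 130570.66.
Real GDP 2013 (at 2010 prices) = 49.59·810 + 12.81·1154 + 53.15·321 + 56.86·555 = 103569.09.
Deflator = Nominal/Real × 100 = 130570.66/103569.09 × 100 = 126.071.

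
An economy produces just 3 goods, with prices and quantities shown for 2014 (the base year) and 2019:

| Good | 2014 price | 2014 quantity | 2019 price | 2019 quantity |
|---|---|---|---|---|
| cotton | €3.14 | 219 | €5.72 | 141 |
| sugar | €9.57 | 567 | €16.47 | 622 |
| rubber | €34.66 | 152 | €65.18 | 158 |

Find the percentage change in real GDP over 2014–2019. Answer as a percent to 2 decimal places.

4.30%

Real GDP 2014 = Nominal GDP 2014 = 3.14·219 + 9.57·567 + 34.66·152 = 11382.17.
Real GDP 2019 (at 2014 prices) = 3.14·141 + 9.57·622 + 34.66·158 = 11871.56.
Real growth = 11871.56/11382.17 − 1 = 0.0430.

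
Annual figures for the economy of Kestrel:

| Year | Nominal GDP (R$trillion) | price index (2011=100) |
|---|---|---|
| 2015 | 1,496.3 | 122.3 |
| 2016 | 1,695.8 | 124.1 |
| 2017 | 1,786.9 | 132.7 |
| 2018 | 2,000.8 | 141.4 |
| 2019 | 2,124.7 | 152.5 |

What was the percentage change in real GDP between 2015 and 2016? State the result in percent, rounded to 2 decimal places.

11.69%

Real GDP 2015 = 1496.3/1.223 = 1223.47.
Real GDP 2016 = 1695.8/1.241 = 1366.48.
Change = 1366.48/1223.47 − 1 = 0.1169.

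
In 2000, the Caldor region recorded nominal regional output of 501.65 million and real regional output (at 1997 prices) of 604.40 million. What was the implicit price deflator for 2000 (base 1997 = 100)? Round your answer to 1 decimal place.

implicit price deflator = (Nominal / Real) × 100 = 501.65 / 604.40 × 100 = 83.00.

83.0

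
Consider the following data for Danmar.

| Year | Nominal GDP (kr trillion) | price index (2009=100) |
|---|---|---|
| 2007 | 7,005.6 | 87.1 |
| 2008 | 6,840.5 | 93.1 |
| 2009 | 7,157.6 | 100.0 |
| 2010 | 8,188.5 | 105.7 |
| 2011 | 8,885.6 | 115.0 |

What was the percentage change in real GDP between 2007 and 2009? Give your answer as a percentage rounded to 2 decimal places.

-11.01%

Real GDP 2007 = 7005.6/0.871 = 8043.17.
Real GDP 2009 = 7157.6/1.000 = 7157.60.
Change = 7157.60/8043.17 − 1 = -0.1101.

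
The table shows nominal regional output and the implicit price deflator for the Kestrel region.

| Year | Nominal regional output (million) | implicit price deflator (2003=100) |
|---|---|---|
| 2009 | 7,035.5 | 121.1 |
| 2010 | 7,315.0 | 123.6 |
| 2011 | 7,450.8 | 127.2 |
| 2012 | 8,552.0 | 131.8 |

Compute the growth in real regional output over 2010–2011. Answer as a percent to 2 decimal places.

Real regional output 2010 = 7315.0/1.236 = 5918.28.
Real regional output 2011 = 7450.8/1.272 = 5857.55.
Change = 5857.55/5918.28 − 1 = -0.0103.

-1.03%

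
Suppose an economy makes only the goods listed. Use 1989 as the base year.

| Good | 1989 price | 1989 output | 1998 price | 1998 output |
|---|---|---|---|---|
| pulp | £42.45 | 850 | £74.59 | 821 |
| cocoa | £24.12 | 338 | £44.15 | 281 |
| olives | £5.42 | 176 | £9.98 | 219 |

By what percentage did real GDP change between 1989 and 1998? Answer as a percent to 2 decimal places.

Real GDP 1989 = Nominal GDP 1989 = 42.45·850 + 24.12·338 + 5.42·176 = 45188.98.
Real GDP 1998 (at 1989 prices) = 42.45·821 + 24.12·281 + 5.42·219 = 42816.15.
Real growth = 42816.15/45188.98 − 1 = -0.0525.

-5.25%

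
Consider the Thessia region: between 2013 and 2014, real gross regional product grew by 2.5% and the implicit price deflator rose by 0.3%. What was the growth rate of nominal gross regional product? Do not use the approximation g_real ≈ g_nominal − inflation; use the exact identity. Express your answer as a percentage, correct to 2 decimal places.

(1 + g_nom) = (1 + g_real)(1 + π) = 1.0250 × 1.0030 = 1.02808.

2.81%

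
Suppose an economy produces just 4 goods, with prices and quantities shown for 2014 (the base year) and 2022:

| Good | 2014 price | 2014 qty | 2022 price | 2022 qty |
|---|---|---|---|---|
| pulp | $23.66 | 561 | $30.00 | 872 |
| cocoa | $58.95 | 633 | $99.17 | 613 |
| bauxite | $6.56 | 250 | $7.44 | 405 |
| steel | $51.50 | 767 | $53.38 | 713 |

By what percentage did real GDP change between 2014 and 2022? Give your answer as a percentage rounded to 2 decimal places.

Real GDP 2014 = Nominal GDP 2014 = 23.66·561 + 58.95·633 + 6.56·250 + 51.50·767 = 91729.11.
Real GDP 2022 (at 2014 prices) = 23.66·872 + 58.95·613 + 6.56·405 + 51.50·713 = 96144.17.
Real growth = 96144.17/91729.11 − 1 = 0.0481.

4.81%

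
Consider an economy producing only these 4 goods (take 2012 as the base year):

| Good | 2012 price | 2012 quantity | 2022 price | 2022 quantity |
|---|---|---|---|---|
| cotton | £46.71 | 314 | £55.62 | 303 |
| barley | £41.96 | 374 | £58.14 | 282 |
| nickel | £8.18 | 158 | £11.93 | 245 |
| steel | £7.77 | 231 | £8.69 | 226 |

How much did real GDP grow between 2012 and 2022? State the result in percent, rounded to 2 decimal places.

-11.07%

Real GDP 2012 = Nominal GDP 2012 = 46.71·314 + 41.96·374 + 8.18·158 + 7.77·231 = 33447.29.
Real GDP 2022 (at 2012 prices) = 46.71·303 + 41.96·282 + 8.18·245 + 7.77·226 = 29745.97.
Real growth = 29745.97/33447.29 − 1 = -0.1107.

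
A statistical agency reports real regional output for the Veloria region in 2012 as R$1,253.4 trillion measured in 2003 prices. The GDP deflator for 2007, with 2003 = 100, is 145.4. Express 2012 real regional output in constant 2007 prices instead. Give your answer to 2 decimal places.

Real regional output in 2007 prices = Real regional output in 2003 prices × (P_2007/P_2003) = 1253.4 × 1.454 = 1822.44.

R$1,822.44 trillion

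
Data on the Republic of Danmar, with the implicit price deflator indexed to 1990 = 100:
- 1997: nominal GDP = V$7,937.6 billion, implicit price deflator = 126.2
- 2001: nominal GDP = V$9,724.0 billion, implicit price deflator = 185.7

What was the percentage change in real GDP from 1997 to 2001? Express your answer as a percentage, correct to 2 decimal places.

-16.75%

Real GDP 1997 = 7937.6 / 1.262 = 6289.70.
Real GDP 2001 = 9724.0 / 1.857 = 5236.40.
Real growth = 5236.40 / 6289.70 − 1 = -0.1675.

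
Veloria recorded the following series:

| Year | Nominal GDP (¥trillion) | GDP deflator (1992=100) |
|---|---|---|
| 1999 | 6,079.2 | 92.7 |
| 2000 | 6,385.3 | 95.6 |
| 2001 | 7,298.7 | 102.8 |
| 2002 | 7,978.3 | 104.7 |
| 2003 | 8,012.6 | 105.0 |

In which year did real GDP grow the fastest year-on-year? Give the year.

2002

2000: real = 6385.3/0.956 = 6679.18; growth vs 1999 (6557.93) = 1.85%.
2001: real = 7298.7/1.028 = 7099.90; growth vs 2000 (6679.18) = 6.30%.
2002: real = 7978.3/1.047 = 7620.15; growth vs 2001 (7099.90) = 7.33%.
2003: real = 8012.6/1.050 = 7631.05; growth vs 2002 (7620.15) = 0.14%.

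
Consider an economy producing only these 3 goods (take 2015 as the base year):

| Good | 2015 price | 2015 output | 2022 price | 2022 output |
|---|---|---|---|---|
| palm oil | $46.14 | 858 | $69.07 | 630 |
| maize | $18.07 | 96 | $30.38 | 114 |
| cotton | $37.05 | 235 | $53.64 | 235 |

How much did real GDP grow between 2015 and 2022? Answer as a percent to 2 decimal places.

Real GDP 2015 = Nominal GDP 2015 = 46.14·858 + 18.07·96 + 37.05·235 = 50029.59.
Real GDP 2022 (at 2015 prices) = 46.14·630 + 18.07·114 + 37.05·235 = 39834.93.
Real growth = 39834.93/50029.59 − 1 = -0.2038.

-20.38%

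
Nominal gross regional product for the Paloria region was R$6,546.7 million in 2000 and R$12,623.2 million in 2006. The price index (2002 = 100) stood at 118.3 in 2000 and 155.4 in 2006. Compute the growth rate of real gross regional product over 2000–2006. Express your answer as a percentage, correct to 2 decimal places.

46.78%

Deflate each year: 2000 → 6546.7/1.183 = 5533.98; 2006 → 12623.2/1.554 = 8123.04.
So real gross regional product changed by 8123.04/5533.98 − 1 = 0.4678, i.e. 46.78%.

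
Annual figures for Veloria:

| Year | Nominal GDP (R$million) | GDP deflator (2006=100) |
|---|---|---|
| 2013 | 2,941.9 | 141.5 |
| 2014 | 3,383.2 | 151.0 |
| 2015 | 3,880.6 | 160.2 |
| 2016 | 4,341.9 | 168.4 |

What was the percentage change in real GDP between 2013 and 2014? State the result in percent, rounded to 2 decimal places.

Real GDP 2013 = 2941.9/1.415 = 2079.08.
Real GDP 2014 = 3383.2/1.510 = 2240.53.
Change = 2240.53/2079.08 − 1 = 0.0777.

7.77%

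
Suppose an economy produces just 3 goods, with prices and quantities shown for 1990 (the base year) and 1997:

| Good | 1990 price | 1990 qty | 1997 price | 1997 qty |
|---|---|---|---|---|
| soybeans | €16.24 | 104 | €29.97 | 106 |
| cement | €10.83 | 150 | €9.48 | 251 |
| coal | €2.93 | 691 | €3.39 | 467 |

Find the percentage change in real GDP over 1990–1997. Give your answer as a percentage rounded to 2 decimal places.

8.80%

Real GDP 1990 = Nominal GDP 1990 = 16.24·104 + 10.83·150 + 2.93·691 = 5338.09.
Real GDP 1997 (at 1990 prices) = 16.24·106 + 10.83·251 + 2.93·467 = 5808.08.
Real growth = 5808.08/5338.09 − 1 = 0.0880.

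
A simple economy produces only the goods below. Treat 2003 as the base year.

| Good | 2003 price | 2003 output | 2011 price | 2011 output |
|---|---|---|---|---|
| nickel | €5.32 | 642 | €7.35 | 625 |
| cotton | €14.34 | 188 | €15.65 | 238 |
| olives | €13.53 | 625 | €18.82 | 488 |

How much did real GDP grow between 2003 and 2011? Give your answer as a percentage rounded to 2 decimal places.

-8.42%

Real GDP 2003 = Nominal GDP 2003 = 5.32·642 + 14.34·188 + 13.53·625 = 14567.61.
Real GDP 2011 (at 2003 prices) = 5.32·625 + 14.34·238 + 13.53·488 = 13340.56.
Real growth = 13340.56/14567.61 − 1 = -0.0842.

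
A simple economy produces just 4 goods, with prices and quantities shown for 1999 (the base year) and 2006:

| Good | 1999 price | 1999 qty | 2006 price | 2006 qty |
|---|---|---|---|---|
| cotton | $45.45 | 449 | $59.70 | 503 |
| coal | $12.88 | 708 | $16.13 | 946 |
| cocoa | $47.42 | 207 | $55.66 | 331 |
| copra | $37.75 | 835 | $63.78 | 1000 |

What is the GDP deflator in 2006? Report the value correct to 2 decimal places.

144.07

Nominal GDP 2006 = 59.70·503 + 16.13·946 + 55.66·331 + 63.78·1000 = 127491.54.
Real GDP 2006 (at 1999 prices) = 45.45·503 + 12.88·946 + 47.42·331 + 37.75·1000 = 88491.85.
Deflator = Nominal/Real × 100 = 127491.54/88491.85 × 100 = 144.072.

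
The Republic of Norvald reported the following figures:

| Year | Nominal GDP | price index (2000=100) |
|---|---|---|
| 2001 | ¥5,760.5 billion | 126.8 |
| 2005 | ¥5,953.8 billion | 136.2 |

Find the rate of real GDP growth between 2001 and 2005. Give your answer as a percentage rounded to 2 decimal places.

-3.78%

Real GDP 2001 = 5760.5 / 1.268 = 4542.98.
Real GDP 2005 = 5953.8 / 1.362 = 4371.37.
Real growth = 4371.37 / 4542.98 − 1 = -0.0378.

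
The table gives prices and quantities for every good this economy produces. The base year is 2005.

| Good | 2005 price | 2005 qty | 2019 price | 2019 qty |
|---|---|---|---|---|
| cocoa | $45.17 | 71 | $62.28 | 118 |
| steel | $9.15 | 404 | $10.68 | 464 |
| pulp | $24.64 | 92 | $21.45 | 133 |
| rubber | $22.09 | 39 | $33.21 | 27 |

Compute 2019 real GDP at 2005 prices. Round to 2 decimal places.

$13449.21

Real GDP 2019 = Σ (p_2005 × q_2019) = 45.17·118 + 9.15·464 + 24.64·133 + 22.09·27 = 13449.21.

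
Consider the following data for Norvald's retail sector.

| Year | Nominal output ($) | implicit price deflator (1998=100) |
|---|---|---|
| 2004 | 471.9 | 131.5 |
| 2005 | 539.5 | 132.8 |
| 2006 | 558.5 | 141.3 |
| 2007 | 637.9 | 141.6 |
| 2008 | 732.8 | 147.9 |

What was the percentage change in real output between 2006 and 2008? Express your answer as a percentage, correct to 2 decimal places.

25.35%

Real output 2006 = 558.5/1.413 = 395.26.
Real output 2008 = 732.8/1.479 = 495.47.
Change = 495.47/395.26 − 1 = 0.2535.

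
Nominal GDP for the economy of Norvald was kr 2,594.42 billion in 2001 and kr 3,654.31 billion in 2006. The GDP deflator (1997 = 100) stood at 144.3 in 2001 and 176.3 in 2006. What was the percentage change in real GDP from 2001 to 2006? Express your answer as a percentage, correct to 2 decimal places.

Real GDP 2001 = 2594.42 / 1.443 = 1797.93.
Real GDP 2006 = 3654.31 / 1.763 = 2072.78.
Real growth = 2072.78 / 1797.93 − 1 = 0.1529.

15.29%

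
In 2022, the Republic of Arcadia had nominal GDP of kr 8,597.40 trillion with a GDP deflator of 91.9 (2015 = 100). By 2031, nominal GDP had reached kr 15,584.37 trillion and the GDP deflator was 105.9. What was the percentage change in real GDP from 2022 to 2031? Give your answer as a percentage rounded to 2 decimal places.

Deflate each year: 2022 → 8597.40/0.919 = 9355.17; 2031 → 15584.37/1.059 = 14716.12.
So real GDP changed by 14716.12/9355.17 − 1 = 0.5730, i.e. 57.30%.

57.30%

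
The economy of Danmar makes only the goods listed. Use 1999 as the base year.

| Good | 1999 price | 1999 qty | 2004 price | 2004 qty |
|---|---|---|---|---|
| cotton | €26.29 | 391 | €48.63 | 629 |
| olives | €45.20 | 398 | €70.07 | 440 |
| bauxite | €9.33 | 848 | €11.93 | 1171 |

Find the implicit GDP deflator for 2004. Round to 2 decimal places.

Nominal GDP 2004 = 48.63·629 + 70.07·440 + 11.93·1171 = 75389.10.
Real GDP 2004 (at 1999 prices) = 26.29·629 + 45.20·440 + 9.33·1171 = 47349.84.
Deflator = Nominal/Real × 100 = 75389.10/47349.84 × 100 = 159.217.

159.22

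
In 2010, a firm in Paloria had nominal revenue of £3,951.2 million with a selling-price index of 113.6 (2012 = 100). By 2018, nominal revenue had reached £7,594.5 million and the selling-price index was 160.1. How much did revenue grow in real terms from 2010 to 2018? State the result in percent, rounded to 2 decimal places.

36.38%

Real revenue 2010 = 3951.2 / 1.136 = 3478.17.
Real revenue 2018 = 7594.5 / 1.601 = 4743.60.
Real growth = 4743.60 / 3478.17 − 1 = 0.3638.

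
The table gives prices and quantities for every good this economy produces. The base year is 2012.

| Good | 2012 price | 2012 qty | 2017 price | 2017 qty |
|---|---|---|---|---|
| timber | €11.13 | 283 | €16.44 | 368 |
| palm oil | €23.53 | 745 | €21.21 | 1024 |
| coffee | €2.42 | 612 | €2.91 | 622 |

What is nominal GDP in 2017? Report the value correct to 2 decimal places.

Nominal GDP 2017 = Σ (p_2017 × q_2017) = 16.44·368 + 21.21·1024 + 2.91·622 = 29578.98.

€29578.98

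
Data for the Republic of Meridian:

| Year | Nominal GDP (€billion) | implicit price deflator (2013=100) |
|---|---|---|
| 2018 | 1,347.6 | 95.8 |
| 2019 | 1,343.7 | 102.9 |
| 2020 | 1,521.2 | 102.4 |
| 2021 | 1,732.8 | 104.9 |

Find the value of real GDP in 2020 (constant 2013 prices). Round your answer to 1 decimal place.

Real GDP 2020 = 1521.2 / 1.024 = 1485.55.

€1,485.5 billion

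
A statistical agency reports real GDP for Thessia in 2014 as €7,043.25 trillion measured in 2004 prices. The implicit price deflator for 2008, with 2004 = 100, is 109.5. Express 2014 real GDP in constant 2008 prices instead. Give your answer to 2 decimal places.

Real GDP in 2008 prices = Real GDP in 2004 prices × (P_2008/P_2004) = 7043.25 × 1.095 = 7712.36.

€7,712.36 trillion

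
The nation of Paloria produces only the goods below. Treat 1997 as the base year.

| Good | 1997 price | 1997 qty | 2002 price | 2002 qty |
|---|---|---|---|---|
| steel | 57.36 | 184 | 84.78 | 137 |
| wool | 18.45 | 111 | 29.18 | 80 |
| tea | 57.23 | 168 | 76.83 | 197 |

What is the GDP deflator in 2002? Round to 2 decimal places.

Nominal GDP 2002 = 84.78·137 + 29.18·80 + 76.83·197 = 29084.77.
Real GDP 2002 (at 1997 prices) = 57.36·137 + 18.45·80 + 57.23·197 = 20608.63.
Deflator = Nominal/Real × 100 = 29084.77/20608.63 × 100 = 141.129.

141.13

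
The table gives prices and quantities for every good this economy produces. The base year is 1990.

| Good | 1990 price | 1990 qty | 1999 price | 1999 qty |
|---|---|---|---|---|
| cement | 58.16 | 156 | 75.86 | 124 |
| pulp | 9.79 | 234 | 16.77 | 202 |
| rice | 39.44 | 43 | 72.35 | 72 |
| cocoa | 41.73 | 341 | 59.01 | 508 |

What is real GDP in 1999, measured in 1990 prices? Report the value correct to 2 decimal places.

33227.94

Real GDP 1999 = Σ (p_1990 × q_1999) = 58.16·124 + 9.79·202 + 39.44·72 + 41.73·508 = 33227.94.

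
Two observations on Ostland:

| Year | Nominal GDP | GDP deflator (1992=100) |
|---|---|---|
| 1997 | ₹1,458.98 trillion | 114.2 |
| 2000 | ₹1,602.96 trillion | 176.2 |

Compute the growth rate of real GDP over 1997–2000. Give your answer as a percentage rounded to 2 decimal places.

-28.79%

Deflate each year: 1997 → 1458.98/1.142 = 1277.57; 2000 → 1602.96/1.762 = 909.74.
So real GDP changed by 909.74/1277.57 − 1 = -0.2879, i.e. -28.79%.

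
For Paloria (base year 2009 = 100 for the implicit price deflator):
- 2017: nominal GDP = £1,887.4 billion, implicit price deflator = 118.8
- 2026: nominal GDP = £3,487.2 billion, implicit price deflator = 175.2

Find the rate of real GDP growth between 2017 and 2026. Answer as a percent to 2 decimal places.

25.28%

Real GDP 2017 = 1887.4 / 1.188 = 1588.72.
Real GDP 2026 = 3487.2 / 1.752 = 1990.41.
Real growth = 1990.41 / 1588.72 − 1 = 0.2528.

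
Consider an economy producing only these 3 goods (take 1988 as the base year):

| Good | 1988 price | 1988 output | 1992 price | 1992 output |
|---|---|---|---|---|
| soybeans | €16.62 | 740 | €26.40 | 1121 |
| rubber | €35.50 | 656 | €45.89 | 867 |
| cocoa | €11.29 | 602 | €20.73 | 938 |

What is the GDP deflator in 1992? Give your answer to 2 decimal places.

148.04

Nominal GDP 1992 = 26.40·1121 + 45.89·867 + 20.73·938 = 88825.77.
Real GDP 1992 (at 1988 prices) = 16.62·1121 + 35.50·867 + 11.29·938 = 59999.54.
Deflator = Nominal/Real × 100 = 88825.77/59999.54 × 100 = 148.044.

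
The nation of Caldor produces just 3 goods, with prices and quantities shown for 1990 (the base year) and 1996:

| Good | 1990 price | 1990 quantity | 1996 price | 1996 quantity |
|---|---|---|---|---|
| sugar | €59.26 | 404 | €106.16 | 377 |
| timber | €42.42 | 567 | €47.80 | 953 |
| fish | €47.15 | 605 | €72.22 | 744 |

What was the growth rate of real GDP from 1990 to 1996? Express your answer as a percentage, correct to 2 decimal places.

Real GDP 1990 = Nominal GDP 1990 = 59.26·404 + 42.42·567 + 47.15·605 = 76518.93.
Real GDP 1996 (at 1990 prices) = 59.26·377 + 42.42·953 + 47.15·744 = 97846.88.
Real growth = 97846.88/76518.93 − 1 = 0.2787.

27.87%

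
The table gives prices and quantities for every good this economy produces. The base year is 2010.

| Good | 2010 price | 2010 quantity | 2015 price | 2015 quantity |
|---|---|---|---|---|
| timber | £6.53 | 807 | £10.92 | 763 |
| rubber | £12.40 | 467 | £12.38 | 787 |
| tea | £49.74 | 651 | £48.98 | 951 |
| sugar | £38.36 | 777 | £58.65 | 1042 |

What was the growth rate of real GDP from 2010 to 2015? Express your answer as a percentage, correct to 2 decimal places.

39.28%

Real GDP 2010 = Nominal GDP 2010 = 6.53·807 + 12.40·467 + 49.74·651 + 38.36·777 = 73246.97.
Real GDP 2015 (at 2010 prices) = 6.53·763 + 12.40·787 + 49.74·951 + 38.36·1042 = 102015.05.
Real growth = 102015.05/73246.97 − 1 = 0.3928.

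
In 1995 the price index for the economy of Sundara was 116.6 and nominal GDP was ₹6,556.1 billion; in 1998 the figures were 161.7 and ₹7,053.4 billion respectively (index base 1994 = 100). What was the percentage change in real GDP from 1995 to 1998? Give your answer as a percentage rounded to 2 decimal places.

-22.42%

Real GDP 1995 = 6556.1 / 1.166 = 5622.73.
Real GDP 1998 = 7053.4 / 1.617 = 4362.03.
Real growth = 4362.03 / 5622.73 − 1 = -0.2242.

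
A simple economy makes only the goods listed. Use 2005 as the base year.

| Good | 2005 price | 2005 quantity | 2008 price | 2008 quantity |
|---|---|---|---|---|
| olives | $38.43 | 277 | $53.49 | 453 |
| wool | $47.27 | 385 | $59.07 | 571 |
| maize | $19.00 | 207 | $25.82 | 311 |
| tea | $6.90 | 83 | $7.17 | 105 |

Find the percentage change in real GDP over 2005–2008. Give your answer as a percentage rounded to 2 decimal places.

53.02%

Real GDP 2005 = Nominal GDP 2005 = 38.43·277 + 47.27·385 + 19.00·207 + 6.90·83 = 33349.76.
Real GDP 2008 (at 2005 prices) = 38.43·453 + 47.27·571 + 19.00·311 + 6.90·105 = 51033.46.
Real growth = 51033.46/33349.76 − 1 = 0.5302.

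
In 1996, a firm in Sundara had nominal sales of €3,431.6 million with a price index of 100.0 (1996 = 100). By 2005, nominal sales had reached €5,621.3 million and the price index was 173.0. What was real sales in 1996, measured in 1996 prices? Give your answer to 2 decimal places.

€3,431.60 million

Real sales = Nominal / (price index/100) = 3431.6 / 1.000 = 3431.60.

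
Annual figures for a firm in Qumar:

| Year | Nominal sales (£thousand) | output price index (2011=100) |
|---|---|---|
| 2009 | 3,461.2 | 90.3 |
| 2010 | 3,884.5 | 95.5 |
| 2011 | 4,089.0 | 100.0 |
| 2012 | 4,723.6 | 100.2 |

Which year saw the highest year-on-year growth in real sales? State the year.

2012

2010: real = 3884.5/0.955 = 4067.54; growth vs 2009 (3833.00) = 6.12%.
2011: real = 4089.0/1.000 = 4089.00; growth vs 2010 (4067.54) = 0.53%.
2012: real = 4723.6/1.002 = 4714.17; growth vs 2011 (4089.00) = 15.29%.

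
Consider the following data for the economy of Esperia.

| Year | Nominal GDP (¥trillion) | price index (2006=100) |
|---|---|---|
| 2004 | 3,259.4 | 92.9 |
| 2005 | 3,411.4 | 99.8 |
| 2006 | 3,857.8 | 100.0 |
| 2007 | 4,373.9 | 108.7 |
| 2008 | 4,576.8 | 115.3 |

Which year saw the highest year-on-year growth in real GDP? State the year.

2005: real = 3411.4/0.998 = 3418.24; growth vs 2004 (3508.50) = -2.57%.
2006: real = 3857.8/1.000 = 3857.80; growth vs 2005 (3418.24) = 12.86%.
2007: real = 4373.9/1.087 = 4023.83; growth vs 2006 (3857.80) = 4.30%.
2008: real = 4576.8/1.153 = 3969.47; growth vs 2007 (4023.83) = -1.35%.

2006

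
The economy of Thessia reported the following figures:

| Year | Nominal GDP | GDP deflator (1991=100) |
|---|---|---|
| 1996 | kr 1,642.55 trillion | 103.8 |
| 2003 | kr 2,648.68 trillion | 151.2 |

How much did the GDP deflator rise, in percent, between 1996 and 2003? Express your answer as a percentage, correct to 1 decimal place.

45.7%

Price-level change = 151.2 / 103.8 − 1 = 0.4566.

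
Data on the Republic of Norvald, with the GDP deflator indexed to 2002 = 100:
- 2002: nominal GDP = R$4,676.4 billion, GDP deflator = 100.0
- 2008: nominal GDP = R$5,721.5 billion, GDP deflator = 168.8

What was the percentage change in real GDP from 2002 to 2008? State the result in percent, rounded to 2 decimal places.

Real GDP 2002 = 4676.4 / 1.000 = 4676.40.
Real GDP 2008 = 5721.5 / 1.688 = 3389.51.
Real growth = 3389.51 / 4676.40 − 1 = -0.2752.

-27.52%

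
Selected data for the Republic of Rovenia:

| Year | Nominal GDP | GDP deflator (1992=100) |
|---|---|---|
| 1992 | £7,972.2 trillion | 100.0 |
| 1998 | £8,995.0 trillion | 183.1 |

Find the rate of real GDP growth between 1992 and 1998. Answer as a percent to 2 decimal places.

Real GDP 1992 = 7972.2 / 1.000 = 7972.20.
Real GDP 1998 = 8995.0 / 1.831 = 4912.62.
Real growth = 4912.62 / 7972.20 − 1 = -0.3838.

-38.38%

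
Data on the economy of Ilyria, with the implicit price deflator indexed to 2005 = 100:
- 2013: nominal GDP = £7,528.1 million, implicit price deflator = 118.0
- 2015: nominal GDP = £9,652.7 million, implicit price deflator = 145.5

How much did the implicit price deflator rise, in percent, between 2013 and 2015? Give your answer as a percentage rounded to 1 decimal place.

23.3%

Price-level change = 145.5 / 118.0 − 1 = 0.2331.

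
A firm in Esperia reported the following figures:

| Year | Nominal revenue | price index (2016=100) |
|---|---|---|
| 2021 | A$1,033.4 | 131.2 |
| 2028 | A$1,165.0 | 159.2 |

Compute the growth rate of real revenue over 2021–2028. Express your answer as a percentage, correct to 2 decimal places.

-7.09%

Deflate each year: 2021 → 1033.4/1.312 = 787.65; 2028 → 1165.0/1.592 = 731.78.
So real revenue changed by 731.78/787.65 − 1 = -0.0709, i.e. -7.09%.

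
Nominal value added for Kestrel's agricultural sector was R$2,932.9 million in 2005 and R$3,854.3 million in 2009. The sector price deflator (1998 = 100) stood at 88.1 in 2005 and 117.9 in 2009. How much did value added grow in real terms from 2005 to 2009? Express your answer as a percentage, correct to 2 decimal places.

Deflate each year: 2005 → 2932.9/0.881 = 3329.06; 2009 → 3854.3/1.179 = 3269.13.
So real value added changed by 3269.13/3329.06 − 1 = -0.0180, i.e. -1.80%.

-1.80%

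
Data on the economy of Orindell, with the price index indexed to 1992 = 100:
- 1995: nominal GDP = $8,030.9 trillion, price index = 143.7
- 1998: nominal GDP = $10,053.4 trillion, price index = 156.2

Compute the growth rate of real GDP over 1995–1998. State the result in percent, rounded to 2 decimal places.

15.17%

Deflate each year: 1995 → 8030.9/1.437 = 5588.66; 1998 → 10053.4/1.562 = 6436.24.
So real GDP changed by 6436.24/5588.66 − 1 = 0.1517, i.e. 15.17%.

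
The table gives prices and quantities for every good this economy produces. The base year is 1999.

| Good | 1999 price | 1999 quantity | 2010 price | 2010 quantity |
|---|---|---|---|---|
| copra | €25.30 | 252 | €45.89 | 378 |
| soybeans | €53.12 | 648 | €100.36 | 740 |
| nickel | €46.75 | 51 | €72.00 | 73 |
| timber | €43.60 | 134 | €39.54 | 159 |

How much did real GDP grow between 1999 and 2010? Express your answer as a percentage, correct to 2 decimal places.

20.79%

Real GDP 1999 = Nominal GDP 1999 = 25.30·252 + 53.12·648 + 46.75·51 + 43.60·134 = 49024.01.
Real GDP 2010 (at 1999 prices) = 25.30·378 + 53.12·740 + 46.75·73 + 43.60·159 = 59217.35.
Real growth = 59217.35/49024.01 − 1 = 0.2079.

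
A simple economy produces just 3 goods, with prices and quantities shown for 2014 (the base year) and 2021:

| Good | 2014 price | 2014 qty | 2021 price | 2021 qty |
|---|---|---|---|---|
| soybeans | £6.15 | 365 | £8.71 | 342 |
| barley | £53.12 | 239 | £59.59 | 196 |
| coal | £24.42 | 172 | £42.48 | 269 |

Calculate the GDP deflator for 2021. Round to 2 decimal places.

136.69

Nominal GDP 2021 = 8.71·342 + 59.59·196 + 42.48·269 = 26085.58.
Real GDP 2021 (at 2014 prices) = 6.15·342 + 53.12·196 + 24.42·269 = 19083.80.
Deflator = Nominal/Real × 100 = 26085.58/19083.80 × 100 = 136.690.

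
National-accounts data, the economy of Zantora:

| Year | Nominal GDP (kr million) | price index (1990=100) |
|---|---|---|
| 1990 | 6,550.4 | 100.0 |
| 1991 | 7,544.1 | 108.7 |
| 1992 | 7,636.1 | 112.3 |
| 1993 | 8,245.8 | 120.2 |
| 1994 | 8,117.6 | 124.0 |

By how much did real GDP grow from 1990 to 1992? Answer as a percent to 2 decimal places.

Real GDP 1990 = 6550.4/1.000 = 6550.40.
Real GDP 1992 = 7636.1/1.123 = 6799.73.
Change = 6799.73/6550.40 − 1 = 0.0381.

3.81%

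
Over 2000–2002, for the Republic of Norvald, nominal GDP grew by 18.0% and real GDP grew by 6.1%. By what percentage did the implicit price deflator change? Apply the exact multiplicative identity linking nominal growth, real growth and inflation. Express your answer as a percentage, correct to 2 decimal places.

11.22%

(1 + g_nom) = (1 + g_real)(1 + π), so π = 1.1800 / 1.0610 − 1 = 0.11216.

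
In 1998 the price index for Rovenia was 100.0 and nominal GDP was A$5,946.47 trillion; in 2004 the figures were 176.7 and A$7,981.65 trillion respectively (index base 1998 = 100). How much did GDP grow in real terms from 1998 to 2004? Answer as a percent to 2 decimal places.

-24.04%

Deflate each year: 1998 → 5946.47/1.000 = 5946.47; 2004 → 7981.65/1.767 = 4517.06.
So real GDP changed by 4517.06/5946.47 − 1 = -0.2404, i.e. -24.04%.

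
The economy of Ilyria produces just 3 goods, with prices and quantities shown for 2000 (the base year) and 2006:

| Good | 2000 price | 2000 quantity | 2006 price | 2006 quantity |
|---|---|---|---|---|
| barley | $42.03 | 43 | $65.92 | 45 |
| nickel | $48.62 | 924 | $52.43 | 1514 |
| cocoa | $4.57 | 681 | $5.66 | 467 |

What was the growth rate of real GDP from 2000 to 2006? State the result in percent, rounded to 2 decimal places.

55.76%

Real GDP 2000 = Nominal GDP 2000 = 42.03·43 + 48.62·924 + 4.57·681 = 49844.34.
Real GDP 2006 (at 2000 prices) = 42.03·45 + 48.62·1514 + 4.57·467 = 77636.22.
Real growth = 77636.22/49844.34 − 1 = 0.5576.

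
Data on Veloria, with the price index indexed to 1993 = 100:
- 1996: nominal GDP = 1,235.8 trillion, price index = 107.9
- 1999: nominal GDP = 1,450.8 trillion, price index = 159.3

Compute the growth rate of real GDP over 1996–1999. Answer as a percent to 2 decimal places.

-20.48%

Real GDP 1996 = 1235.8 / 1.079 = 1145.32.
Real GDP 1999 = 1450.8 / 1.593 = 910.73.
Real growth = 910.73 / 1145.32 − 1 = -0.2048.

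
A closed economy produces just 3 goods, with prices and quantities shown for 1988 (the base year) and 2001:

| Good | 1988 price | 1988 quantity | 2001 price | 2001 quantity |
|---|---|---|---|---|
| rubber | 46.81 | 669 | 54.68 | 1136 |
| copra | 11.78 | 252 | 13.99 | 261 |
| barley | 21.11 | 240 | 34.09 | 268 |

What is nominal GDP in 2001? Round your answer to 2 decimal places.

Nominal GDP 2001 = Σ (p_2001 × q_2001) = 54.68·1136 + 13.99·261 + 34.09·268 = 74903.99.

74903.99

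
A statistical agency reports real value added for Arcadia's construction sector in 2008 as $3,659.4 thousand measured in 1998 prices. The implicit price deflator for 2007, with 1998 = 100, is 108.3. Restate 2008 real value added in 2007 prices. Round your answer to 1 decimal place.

$3,963.1 thousand

Real value added in 2007 prices = Real value added in 1998 prices × (P_2007/P_1998) = 3659.4 × 1.083 = 3963.13.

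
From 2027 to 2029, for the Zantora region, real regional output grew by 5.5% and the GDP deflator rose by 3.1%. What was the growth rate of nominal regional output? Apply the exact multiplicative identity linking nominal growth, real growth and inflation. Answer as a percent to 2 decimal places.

8.77%

(1 + g_nom) = (1 + g_real)(1 + π) = 1.0550 × 1.0310 = 1.08771.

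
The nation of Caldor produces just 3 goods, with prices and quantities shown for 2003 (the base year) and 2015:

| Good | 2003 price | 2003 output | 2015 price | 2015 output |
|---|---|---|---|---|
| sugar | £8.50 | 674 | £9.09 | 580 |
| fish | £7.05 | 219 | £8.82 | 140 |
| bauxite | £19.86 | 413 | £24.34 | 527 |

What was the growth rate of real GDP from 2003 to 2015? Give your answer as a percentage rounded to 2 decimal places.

5.87%

Real GDP 2003 = Nominal GDP 2003 = 8.50·674 + 7.05·219 + 19.86·413 = 15475.13.
Real GDP 2015 (at 2003 prices) = 8.50·580 + 7.05·140 + 19.86·527 = 16383.22.
Real growth = 16383.22/15475.13 − 1 = 0.0587.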